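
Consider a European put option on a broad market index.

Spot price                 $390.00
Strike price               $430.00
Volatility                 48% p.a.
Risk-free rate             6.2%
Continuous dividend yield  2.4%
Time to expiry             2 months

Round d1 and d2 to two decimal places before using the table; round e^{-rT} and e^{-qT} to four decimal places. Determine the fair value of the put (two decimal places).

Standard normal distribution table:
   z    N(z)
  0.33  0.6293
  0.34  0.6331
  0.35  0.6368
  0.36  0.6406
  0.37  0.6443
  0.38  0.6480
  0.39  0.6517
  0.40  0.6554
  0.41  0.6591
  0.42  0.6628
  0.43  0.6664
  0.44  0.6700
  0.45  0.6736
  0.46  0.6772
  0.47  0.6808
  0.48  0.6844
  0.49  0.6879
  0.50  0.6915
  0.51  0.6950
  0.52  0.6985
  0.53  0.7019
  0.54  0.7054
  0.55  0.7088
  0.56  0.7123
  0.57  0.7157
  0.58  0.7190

$52.86

σ√T = 0.48·√0.1667 = 0.1960
d₁ = [ln(390/430) + (0.062 − 0.024 + 0.48²/2)·0.1667] / 0.1960 = [-0.0976 + 0.0255] / 0.1960 = -0.3680 which rounds to -0.37
d₂ = d₁ − σ√T = -0.3680 − 0.1960 = -0.5639 which rounds to -0.56
exp(−qT) = exp(−0.024·0.1667) = 0.9960;  exp(−rT) = exp(−0.062·0.1667) = 0.9897
N(−d₂) = N(0.56) = 0.7123;  N(−d₁) = N(0.37) = 0.6443
P = 430·0.9897·0.7123 − 390·0.9960·0.6443 = 303.1342 − 250.2719 = 52.8623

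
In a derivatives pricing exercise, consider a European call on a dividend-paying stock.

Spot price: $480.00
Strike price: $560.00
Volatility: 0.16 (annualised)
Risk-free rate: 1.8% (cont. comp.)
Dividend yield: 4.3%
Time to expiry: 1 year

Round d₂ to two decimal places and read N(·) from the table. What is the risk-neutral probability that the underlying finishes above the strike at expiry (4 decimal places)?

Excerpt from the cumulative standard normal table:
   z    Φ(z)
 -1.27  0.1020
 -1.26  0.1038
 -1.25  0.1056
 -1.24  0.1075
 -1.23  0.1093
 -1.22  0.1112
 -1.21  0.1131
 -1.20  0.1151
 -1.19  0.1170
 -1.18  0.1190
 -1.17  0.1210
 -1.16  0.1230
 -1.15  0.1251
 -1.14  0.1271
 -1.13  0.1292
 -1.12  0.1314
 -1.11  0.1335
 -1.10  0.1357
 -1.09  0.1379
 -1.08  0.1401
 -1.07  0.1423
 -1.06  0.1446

T = 1;  σ√T = 0.1600
ln(S/K) + (r − q + σ²/2)T = ln(480/560) + (0.018 − 0.043 + 0.16²/2)·1 = -0.1542 − 0.0122 = -0.1664
d₁ = -0.1664 / 0.1600 = -1.0397 ⇒ -1.04
d₂ = d₁ − σ√T = -1.0397 − 0.1600 = -1.1997 ⇒ -1.20
Risk-neutral Pr[S_T > K] = N(d₂) = N(-1.20) = 0.1151

0.1151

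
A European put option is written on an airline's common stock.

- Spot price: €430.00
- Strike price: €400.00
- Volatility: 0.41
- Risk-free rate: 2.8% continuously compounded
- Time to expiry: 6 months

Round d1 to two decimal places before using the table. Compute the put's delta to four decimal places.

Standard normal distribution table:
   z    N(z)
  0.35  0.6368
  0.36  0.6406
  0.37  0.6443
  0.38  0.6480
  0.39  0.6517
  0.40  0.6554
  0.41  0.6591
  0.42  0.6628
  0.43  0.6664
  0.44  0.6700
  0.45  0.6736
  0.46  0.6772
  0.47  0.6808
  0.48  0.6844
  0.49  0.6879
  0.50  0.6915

σ√T = 0.41 × 0.7071 = 0.2899
d₁ = [ln(430/400) + (0.028 + 0.41²/2)·0.5] / 0.2899 = [0.0723 + 0.0560] / 0.2899 = 0.4427 which rounds to 0.44
N(d₁) = N(0.44) = 0.6700
Δ_put = N(d₁) − 1 = 0.6700 − 1 = -0.3300

-0.3300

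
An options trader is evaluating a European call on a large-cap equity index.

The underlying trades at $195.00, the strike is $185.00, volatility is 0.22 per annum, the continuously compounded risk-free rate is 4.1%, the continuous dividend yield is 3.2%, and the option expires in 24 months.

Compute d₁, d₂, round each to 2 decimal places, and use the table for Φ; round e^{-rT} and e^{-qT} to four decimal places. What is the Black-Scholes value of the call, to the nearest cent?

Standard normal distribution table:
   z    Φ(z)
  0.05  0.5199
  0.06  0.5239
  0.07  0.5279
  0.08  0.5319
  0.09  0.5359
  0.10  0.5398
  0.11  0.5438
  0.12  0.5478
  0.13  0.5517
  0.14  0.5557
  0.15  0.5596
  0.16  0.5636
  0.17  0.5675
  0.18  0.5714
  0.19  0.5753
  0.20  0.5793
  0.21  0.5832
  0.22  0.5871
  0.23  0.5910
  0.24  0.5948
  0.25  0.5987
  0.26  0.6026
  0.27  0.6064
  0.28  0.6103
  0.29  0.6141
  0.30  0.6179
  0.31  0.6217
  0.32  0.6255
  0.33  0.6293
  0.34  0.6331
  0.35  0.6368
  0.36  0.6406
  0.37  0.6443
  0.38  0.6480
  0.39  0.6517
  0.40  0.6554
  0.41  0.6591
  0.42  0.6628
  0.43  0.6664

σ√T = 0.22·√2 = 0.3111
d₁ = [ln(195/185) + (0.041 − 0.032 + 0.22²/2)·2] / 0.3111 = [0.0526 + 0.0664] / 0.3111 = 0.3826 ≈ 0.38
d₂ = d₁ − σ√T = 0.3826 − 0.3111 = 0.0715 ≈ 0.07
e^(−qT) = e^(−0.032·2) = 0.9380;  e^(−rT) = e^(−0.041·2) = 0.9213
C = 195·0.9380·N(0.38) − 185·0.9213·N(0.07) = 195·0.9380·0.6480 − 185·0.9213·0.5279 = 118.5257 − 89.9755 = 28.5501

$28.55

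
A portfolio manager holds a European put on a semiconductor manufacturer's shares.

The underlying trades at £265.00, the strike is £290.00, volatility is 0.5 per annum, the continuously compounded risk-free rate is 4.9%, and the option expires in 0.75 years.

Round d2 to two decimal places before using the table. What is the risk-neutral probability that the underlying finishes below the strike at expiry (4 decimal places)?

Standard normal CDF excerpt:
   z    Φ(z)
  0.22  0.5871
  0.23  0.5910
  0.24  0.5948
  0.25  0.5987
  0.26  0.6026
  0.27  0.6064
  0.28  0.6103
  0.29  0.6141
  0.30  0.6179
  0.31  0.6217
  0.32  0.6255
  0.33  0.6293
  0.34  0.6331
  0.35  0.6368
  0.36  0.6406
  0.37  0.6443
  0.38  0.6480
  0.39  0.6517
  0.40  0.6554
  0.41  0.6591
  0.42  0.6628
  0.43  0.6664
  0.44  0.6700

σ√T = 0.5 × 0.8660 = 0.4330
d₁ = [ln(265/290) + (0.049 + ½·0.5²)·0.75] / (σ√T) = (-0.0902 + 0.1305) / 0.4330 = 0.0932 which rounds to 0.09
d₂ = 0.0932 − 0.4330 = -0.3398 which rounds to -0.34
Pr(exercise) under Q = N(−d₂) = N(0.34) = 0.6331

0.6331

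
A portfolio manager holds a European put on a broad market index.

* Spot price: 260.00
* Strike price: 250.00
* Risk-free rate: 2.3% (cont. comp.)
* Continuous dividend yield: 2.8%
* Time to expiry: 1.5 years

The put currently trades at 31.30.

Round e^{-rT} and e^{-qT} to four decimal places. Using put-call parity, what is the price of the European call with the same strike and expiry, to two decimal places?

39.09

e^(−qT) = e^(−0.028·1.5) = 0.9589;  e^(−rT) = e^(−0.023·1.5) = 0.9661
Put-call parity: C − P = S·e^(−qT) − K·e^(−rT) = 260·0.9589 − 250·0.9661 = 249.3140 − 241.5250 = 7.7890
C = P + (C − P) = 31.30 + (7.7890) = 39.0890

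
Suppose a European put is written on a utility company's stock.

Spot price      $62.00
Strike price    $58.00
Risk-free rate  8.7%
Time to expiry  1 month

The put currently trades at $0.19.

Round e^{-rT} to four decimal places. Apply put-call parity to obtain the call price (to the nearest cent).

exp(−rT) = exp(−0.087·0.08333) = 0.9928
Put-call parity: C − P = S − K·e^(−rT) = 62 − 58·0.9928 = 62 − 57.5824 = 4.4176
C = P + (C − P) = 0.19 + (4.4176) = 4.6076

$4.61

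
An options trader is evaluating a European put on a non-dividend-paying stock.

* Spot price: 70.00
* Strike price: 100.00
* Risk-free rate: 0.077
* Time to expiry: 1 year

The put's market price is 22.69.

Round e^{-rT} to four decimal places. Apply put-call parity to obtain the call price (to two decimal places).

0.10

exp(−rT) = exp(−0.077·1) = 0.9259
Put-call parity: C − P = S − K·e^(−rT) = 70 − 100·0.9259 = 70 − 92.5900 = -22.5900
C = P + (C − P) = 22.69 + (-22.5900) = 0.1000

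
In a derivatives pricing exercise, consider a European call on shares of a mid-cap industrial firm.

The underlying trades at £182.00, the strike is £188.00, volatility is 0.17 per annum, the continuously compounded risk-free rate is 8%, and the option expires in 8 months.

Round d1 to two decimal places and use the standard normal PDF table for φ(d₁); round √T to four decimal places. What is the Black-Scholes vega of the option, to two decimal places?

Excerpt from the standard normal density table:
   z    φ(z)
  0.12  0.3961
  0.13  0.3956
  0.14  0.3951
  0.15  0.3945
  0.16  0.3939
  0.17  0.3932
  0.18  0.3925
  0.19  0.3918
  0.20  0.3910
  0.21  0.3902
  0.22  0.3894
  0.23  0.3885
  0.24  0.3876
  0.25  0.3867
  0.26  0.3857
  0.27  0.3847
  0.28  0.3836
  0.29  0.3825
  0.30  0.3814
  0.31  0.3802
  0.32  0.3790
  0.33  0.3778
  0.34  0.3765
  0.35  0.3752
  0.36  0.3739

σ√T = 0.17 × 0.8165 = 0.1388
d₁ = [ln(182/188) + (0.08 + ½·0.17²)·0.6667] / (σ√T) = (-0.0324 + 0.0630) / 0.1388 = 0.2200 ≈ 0.22
√T = √0.6667 = 0.8165
φ(d₁) = φ(0.22) = 0.3894
vega = S·φ(d₁)·√T = 182·0.3894·0.8165 = 57.8660
(Vega is the same for a European call and put with the same parameters.)

57.87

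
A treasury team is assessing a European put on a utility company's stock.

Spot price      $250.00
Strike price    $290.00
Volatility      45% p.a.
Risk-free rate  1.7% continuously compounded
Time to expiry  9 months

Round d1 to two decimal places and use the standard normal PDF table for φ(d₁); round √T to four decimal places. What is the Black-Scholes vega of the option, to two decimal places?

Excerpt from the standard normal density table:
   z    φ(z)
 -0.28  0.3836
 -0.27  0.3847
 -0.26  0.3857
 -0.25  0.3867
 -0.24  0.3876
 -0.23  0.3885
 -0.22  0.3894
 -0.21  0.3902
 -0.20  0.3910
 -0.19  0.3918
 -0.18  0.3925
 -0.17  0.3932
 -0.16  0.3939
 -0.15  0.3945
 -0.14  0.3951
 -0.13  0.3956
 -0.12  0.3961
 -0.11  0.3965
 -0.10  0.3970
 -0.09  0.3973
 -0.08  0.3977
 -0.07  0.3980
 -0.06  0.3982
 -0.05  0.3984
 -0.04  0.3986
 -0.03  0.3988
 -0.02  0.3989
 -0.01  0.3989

85.41

σ√T = 0.45 × 0.8660 = 0.3897
d₁ = [ln(250/290) + (0.017 + 0.45²/2)·0.75] / 0.3897 = [-0.1484 + 0.0887] / 0.3897 = -0.1533 ≈ -0.15
√T = √0.75 = 0.8660
φ(d₁) = φ(-0.15) = 0.3945
vega = S·φ(d₁)·√T = 250·0.3945·0.8660 = 85.4093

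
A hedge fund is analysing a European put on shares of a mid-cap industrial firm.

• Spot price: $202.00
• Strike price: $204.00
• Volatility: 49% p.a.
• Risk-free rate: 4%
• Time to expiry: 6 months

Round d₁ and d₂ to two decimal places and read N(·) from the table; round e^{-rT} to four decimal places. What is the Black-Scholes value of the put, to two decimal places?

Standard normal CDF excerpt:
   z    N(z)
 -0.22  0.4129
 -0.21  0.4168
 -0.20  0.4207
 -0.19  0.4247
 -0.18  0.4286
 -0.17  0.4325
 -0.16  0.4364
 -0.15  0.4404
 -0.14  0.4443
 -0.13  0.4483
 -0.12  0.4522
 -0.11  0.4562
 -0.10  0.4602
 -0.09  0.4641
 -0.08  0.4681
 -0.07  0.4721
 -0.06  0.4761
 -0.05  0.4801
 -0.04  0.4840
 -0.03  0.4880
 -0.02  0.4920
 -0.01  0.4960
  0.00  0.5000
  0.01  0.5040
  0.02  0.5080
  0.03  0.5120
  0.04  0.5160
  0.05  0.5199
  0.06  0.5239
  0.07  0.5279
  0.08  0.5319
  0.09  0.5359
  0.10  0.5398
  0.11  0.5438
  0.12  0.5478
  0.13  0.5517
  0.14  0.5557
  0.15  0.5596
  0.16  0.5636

σ√T = 0.49·√0.5 = 0.3465
d₁ = [ln(202/204) + (0.04 + ½·0.49²)·0.5] / (σ√T) = (-0.0099 + 0.0800) / 0.3465 = 0.2025 ⇒ 0.20
d₂ = 0.2025 − 0.3465 = -0.1440 ⇒ -0.14
e^(−rT) = e^(−0.04·0.5) = 0.9802
N(−d₂) = N(0.14) = 0.5557;  N(−d₁) = N(-0.20) = 0.4207
P = 204·0.9802·0.5557 − 202·0.4207 = 111.1182 − 84.9814 = 26.1368

$26.14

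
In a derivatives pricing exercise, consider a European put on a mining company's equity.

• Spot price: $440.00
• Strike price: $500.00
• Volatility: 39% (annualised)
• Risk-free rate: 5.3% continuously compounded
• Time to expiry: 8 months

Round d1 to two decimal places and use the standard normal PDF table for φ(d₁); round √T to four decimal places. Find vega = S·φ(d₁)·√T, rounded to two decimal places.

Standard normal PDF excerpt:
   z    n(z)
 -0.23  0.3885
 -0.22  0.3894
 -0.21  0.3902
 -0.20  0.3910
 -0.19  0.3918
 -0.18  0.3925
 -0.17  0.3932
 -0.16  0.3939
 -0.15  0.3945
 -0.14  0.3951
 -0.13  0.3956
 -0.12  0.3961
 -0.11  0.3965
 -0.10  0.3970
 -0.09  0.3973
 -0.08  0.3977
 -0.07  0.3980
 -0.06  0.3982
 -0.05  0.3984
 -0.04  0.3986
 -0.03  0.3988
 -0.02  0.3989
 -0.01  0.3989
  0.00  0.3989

σ√T = 0.39·√0.6667 = 0.3184
ln(S/K) + (r + σ²/2)T = ln(440/500) + (0.053 + 0.39²/2)·0.6667 = -0.1278 + 0.0860 = -0.0418
d₁ = -0.0418 / 0.3184 = -0.1313 → -0.13
√T = √0.6667 = 0.8165
φ(d₁) = φ(-0.13) = 0.3956
vega = S·φ(d₁)·√T = 440·0.3956·0.8165 = 142.1233

142.12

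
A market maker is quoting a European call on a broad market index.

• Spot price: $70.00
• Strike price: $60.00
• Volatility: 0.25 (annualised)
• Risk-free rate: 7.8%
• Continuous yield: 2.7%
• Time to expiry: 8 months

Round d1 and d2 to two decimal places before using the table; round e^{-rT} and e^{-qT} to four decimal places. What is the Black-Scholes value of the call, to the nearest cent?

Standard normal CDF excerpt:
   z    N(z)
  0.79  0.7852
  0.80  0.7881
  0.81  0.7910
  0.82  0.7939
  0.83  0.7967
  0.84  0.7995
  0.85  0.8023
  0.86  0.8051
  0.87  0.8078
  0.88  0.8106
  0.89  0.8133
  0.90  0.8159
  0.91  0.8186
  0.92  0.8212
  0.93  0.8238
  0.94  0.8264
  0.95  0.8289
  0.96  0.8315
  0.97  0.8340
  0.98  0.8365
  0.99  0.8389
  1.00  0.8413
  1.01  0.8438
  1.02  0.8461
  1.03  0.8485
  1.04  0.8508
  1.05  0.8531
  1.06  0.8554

$12.95

σ√T = 0.25·√0.6667 = 0.2041
d₁ = [ln(70/60) + (0.078 − 0.027 + 0.25²/2)·0.6667] / 0.2041 = [0.1542 + 0.0548] / 0.2041 = 1.0238 which rounds to 1.02
d₂ = d₁ − σ√T = 1.0238 − 0.2041 = 0.8197 which rounds to 0.82
e^(−qT) = e^(−0.027·0.6667) = 0.9822;  e^(−rT) = e^(−0.078·0.6667) = 0.9493
C = 70·0.9822·N(1.02) − 60·0.9493·N(0.82) = 70·0.9822·0.8461 − 60·0.9493·0.7939 = 58.1728 − 45.2190 = 12.9538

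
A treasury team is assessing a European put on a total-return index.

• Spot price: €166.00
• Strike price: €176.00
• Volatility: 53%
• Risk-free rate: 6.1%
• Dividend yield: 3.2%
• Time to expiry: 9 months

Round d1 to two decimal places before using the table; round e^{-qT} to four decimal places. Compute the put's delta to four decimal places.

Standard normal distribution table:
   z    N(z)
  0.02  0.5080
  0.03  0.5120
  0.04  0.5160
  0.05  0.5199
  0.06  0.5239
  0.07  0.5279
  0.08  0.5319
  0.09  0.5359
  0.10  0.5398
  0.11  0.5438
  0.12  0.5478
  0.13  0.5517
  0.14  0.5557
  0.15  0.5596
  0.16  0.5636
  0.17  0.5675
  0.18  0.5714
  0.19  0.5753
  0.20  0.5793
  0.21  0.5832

-0.4300

T = 0.75;  σ√T = 0.4590
d₁ = [ln(166/176) + (0.061 − 0.032 + 0.53²/2)·0.75] / 0.4590 = [-0.0585 + 0.1271] / 0.4590 = 0.1494 ⇒ 0.15
N(d₁) = N(0.15) = 0.5596
Δ_put = exp(−qT)·(N(d₁) − 1) = 0.9763·(0.5596 − 1) = -0.4300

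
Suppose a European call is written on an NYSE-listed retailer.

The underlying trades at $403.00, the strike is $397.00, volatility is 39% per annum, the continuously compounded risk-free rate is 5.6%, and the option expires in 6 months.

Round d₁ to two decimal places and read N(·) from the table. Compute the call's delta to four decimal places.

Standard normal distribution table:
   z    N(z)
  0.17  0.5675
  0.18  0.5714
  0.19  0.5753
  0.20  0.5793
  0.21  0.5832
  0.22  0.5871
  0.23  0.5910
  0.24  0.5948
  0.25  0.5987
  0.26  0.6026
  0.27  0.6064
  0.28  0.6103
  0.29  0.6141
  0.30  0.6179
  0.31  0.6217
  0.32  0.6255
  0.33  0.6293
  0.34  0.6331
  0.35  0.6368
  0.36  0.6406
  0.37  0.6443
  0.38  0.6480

σ√T = 0.39 × 0.7071 = 0.2758
d₁ = [ln(403/397) + (0.056 + 0.39²/2)·0.5] / 0.2758 = [0.0150 + 0.0660] / 0.2758 = 0.2938 ≈ 0.29
N(d₁) = N(0.29) = 0.6141
Δ_call = N(d₁) = 0.6141

0.6141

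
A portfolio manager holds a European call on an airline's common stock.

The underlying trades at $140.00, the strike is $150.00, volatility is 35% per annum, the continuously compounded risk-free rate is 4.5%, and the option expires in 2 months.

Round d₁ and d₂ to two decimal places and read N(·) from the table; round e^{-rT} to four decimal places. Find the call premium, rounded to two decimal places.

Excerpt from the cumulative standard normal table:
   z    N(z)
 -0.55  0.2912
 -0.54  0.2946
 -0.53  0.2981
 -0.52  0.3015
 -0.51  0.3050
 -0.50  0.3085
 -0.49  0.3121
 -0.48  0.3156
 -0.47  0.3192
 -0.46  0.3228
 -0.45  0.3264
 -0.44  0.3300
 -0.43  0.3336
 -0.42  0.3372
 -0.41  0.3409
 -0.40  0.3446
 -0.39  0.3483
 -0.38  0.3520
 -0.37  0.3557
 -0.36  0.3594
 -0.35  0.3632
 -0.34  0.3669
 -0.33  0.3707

$4.39

T = 0.1667;  σ√T = 0.1429
ln(S/K) + (r + σ²/2)T = ln(140/150) + (0.045 + 0.35²/2)·0.1667 = -0.0690 + 0.0177 = -0.0513
d₁ = -0.0513 / 0.1429 = -0.3589 which rounds to -0.36
d₂ = d₁ − σ√T = -0.3589 − 0.1429 = -0.5018 which rounds to -0.50
e^(−rT) = e^(−0.045·0.1667) = 0.9925
C = 140·N(-0.36) − 150·0.9925·N(-0.50) = 140·0.3594 − 150·0.9925·0.3085 = 50.3160 − 45.9279 = 4.3881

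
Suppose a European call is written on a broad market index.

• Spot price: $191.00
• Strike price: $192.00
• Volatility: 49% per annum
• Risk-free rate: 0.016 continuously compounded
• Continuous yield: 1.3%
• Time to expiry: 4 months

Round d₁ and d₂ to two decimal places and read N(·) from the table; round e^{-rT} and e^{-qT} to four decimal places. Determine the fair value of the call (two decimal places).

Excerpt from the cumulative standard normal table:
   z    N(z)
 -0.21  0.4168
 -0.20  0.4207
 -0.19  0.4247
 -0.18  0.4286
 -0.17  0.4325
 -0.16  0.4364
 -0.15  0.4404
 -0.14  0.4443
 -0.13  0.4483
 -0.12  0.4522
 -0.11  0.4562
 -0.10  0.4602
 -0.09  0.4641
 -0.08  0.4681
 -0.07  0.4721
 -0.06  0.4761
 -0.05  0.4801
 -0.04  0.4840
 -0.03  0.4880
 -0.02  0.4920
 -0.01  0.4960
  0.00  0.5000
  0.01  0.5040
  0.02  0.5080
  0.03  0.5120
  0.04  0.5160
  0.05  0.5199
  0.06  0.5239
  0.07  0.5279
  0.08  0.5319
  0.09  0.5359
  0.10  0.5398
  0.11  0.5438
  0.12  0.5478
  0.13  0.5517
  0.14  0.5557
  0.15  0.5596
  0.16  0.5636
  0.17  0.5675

$21.58

σ√T = 0.49 × 0.5774 = 0.2829
ln(S/K) + (r − q + σ²/2)T = ln(191/192) + (0.016 − 0.013 + 0.49²/2)·0.3333 = -0.0052 + 0.0410 = 0.0358
d₁ = 0.0358 / 0.2829 = 0.1265 which rounds to 0.13
d₂ = d₁ − σ√T = 0.1265 − 0.2829 = -0.1564 which rounds to -0.16
exp(−qT) = exp(−0.013·0.3333) = 0.9957;  exp(−rT) = exp(−0.016·0.3333) = 0.9947
N(d₁) = N(0.13) = 0.5517;  N(d₂) = N(-0.16) = 0.4364
C = 191·0.9957·0.5517 − 192·0.9947·0.4364 = 104.9216 − 83.3447 = 21.5769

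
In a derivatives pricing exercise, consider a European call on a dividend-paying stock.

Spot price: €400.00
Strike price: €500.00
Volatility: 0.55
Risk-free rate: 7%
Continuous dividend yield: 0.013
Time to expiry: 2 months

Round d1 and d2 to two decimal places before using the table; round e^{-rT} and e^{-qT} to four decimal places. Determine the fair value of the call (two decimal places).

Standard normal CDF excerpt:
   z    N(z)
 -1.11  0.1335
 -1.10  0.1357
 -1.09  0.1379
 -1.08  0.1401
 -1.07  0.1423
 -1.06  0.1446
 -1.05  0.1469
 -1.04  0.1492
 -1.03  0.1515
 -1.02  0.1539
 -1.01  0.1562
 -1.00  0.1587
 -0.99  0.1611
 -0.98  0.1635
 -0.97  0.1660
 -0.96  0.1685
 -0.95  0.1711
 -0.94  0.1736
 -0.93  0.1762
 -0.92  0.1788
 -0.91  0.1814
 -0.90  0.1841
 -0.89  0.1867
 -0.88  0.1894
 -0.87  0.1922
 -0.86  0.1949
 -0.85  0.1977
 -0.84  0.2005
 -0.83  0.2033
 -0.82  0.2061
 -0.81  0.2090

σ√T = 0.55 × 0.4082 = 0.2245
ln(S/K) + (r − q + σ²/2)T = ln(400/500) + (0.07 − 0.013 + 0.55²/2)·0.1667 = -0.2231 + 0.0347 = -0.1884
d₁ = -0.1884 / 0.2245 = -0.8392 which rounds to -0.84
d₂ = d₁ − σ√T = -0.8392 − 0.2245 = -1.0638 which rounds to -1.06
exp(−qT) = exp(−0.013·0.1667) = 0.9978;  exp(−rT) = exp(−0.07·0.1667) = 0.9884
N(d₁) = N(-0.84) = 0.2005;  N(d₂) = N(-1.06) = 0.1446
C = 400·0.9978·0.2005 − 500·0.9884·0.1446 = 80.0236 − 71.4613 = 8.5622

€8.56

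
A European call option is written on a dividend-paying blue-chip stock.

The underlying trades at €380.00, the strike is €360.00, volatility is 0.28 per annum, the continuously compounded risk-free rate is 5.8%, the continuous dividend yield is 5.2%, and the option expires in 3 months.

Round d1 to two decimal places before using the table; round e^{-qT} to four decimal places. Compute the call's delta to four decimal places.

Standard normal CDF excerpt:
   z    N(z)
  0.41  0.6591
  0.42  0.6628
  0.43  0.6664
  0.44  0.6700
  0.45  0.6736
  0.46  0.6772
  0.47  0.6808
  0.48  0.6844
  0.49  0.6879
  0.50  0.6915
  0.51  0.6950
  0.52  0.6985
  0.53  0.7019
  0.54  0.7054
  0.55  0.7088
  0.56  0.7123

T = 0.25;  σ√T = 0.1400
ln(S/K) + (r − q + σ²/2)T = ln(380/360) + (0.058 − 0.052 + 0.28²/2)·0.25 = 0.0541 + 0.0113 = 0.0654
d₁ = 0.0654 / 0.1400 = 0.4669 ≈ 0.47
N(d₁) = N(0.47) = 0.6808
Δ_call = e^(−qT)·N(d₁) = 0.9871·0.6808 = 0.6720

0.6720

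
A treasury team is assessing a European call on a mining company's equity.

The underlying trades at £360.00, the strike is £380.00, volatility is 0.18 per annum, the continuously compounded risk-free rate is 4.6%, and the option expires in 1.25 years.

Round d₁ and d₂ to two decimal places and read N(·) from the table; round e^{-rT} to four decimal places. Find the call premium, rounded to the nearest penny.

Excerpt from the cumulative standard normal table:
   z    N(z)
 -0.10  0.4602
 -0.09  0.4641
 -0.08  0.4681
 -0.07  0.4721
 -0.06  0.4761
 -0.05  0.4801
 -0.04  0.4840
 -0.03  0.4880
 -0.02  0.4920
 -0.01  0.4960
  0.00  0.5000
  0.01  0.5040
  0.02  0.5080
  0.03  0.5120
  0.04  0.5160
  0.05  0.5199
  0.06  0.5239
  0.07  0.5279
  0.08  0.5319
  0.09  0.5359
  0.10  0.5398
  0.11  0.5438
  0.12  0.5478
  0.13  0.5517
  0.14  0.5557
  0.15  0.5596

£29.27

σ√T = 0.18·√1.25 = 0.2012
d₁ = [ln(360/380) + (0.046 + 0.18²/2)·1.25] / 0.2012 = [-0.0541 + 0.0777] / 0.2012 = 0.1177 which rounds to 0.12
d₂ = d₁ − σ√T = 0.1177 − 0.2012 = -0.0836 which rounds to -0.08
e^(−rT) = e^(−0.046·1.25) = 0.9441
C = 360·N(0.12) − 380·0.9441·N(-0.08) = 360·0.5478 − 380·0.9441·0.4681 = 197.2080 − 167.9346 = 29.2734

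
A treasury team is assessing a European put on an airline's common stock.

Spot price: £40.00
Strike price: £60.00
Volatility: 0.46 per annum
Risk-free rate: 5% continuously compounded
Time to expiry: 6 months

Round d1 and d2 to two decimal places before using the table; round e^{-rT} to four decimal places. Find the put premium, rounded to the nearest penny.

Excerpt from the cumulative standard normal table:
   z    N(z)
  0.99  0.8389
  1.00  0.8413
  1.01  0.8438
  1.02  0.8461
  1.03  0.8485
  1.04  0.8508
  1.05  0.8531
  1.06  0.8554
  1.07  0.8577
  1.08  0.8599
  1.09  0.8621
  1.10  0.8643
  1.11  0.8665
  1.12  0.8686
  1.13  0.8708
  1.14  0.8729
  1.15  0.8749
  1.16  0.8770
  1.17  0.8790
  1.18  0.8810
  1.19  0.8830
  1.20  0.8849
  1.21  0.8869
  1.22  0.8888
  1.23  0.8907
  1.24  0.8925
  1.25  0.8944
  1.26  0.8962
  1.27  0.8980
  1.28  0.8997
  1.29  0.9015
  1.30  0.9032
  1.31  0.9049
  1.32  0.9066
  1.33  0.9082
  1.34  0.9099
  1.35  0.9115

T = 0.5;  σ√T = 0.3253
d₁ = [ln(40/60) + (0.05 + 0.46²/2)·0.5] / 0.3253 = [-0.4055 + 0.0779] / 0.3253 = -1.0071 ⇒ -1.01
d₂ = d₁ − σ√T = -1.0071 − 0.3253 = -1.3323 ⇒ -1.33
exp(−rT) = exp(−0.05·0.5) = 0.9753
P = 60·0.9753·N(1.33) − 40·N(1.01) = 60·0.9753·0.9082 − 40·0.8438 = 53.1460 − 33.7520 = 19.3940

£19.39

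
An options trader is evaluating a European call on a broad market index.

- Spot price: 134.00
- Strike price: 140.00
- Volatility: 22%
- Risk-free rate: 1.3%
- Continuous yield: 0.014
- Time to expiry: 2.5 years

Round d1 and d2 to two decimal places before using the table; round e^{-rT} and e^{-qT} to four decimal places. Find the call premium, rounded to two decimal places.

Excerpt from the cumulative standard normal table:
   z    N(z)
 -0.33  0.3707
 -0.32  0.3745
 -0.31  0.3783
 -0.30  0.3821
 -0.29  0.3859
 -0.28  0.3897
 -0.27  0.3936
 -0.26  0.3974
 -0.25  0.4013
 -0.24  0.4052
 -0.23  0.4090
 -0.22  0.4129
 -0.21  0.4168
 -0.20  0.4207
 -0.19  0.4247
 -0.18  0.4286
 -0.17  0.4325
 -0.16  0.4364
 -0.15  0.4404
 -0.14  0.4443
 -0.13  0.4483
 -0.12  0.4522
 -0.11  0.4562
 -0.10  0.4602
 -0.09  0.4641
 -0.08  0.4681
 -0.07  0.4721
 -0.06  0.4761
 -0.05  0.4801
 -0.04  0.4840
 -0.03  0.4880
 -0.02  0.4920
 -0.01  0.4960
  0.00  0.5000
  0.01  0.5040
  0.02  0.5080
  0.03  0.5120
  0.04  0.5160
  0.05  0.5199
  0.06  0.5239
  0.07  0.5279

T = 2.5;  σ√T = 0.3479
d₁ = [ln(134/140) + (0.013 − 0.014 + ½·0.22²)·2.5] / (σ√T) = (-0.0438 + 0.0580) / 0.3479 = 0.0408 which rounds to 0.04
d₂ = 0.0408 − 0.3479 = -0.3070 which rounds to -0.31
exp(−qT) = exp(−0.014·2.5) = 0.9656;  exp(−rT) = exp(−0.013·2.5) = 0.9680
N(d₁) = N(0.04) = 0.5160;  N(d₂) = N(-0.31) = 0.3783
C = 134·0.9656·0.5160 − 140·0.9680·0.3783 = 66.7654 − 51.2672 = 15.4982

15.50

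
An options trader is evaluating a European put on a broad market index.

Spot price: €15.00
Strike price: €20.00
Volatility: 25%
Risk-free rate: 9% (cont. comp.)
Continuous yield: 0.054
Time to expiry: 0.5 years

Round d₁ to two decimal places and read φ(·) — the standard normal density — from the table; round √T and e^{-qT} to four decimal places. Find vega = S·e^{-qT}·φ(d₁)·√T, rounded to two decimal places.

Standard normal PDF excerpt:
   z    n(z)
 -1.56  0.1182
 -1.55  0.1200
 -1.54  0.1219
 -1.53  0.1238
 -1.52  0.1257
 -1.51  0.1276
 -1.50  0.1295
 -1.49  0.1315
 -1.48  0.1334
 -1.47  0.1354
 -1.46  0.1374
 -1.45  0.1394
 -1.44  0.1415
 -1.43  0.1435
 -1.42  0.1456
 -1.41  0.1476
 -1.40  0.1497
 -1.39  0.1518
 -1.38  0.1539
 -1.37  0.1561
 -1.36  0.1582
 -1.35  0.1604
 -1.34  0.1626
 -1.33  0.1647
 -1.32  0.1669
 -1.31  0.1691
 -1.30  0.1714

1.46

σ√T = 0.25 × 0.7071 = 0.1768
d₁ = [ln(15/20) + (0.09 − 0.054 + ½·0.25²)·0.5] / (σ√T) = (-0.2877 + 0.0336) / 0.1768 = -1.4372 which rounds to -1.44
√T = √0.5 = 0.7071
φ(d₁) = φ(-1.44) = 0.1415
e^(−qT) = e^(−0.054·0.5) = 0.9734
vega = S·e^(−qT)·φ(d₁)·√T = 15·0.9734·0.1415·0.7071 = 1.4609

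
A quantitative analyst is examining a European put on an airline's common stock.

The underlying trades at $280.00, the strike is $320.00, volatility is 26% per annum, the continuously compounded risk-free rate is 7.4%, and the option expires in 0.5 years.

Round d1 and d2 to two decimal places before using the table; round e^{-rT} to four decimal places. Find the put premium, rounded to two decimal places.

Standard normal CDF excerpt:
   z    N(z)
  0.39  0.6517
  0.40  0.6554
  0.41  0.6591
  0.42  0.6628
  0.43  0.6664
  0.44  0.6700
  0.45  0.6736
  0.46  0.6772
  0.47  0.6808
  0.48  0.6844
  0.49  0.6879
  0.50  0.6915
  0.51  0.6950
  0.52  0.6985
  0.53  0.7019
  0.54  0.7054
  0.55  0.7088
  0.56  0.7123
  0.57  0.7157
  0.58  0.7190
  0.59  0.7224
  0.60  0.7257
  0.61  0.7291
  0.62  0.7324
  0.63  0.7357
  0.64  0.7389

$39.27

σ√T = 0.26 × 0.7071 = 0.1838
ln(S/K) + (r + σ²/2)T = ln(280/320) + (0.074 + 0.26²/2)·0.5 = -0.1335 + 0.0539 = -0.0796
d₁ = -0.0796 / 0.1838 = -0.4331 ≈ -0.43
d₂ = d₁ − σ√T = -0.4331 − 0.1838 = -0.6170 ≈ -0.62
e^(−rT) = e^(−0.074·0.5) = 0.9637
N(−d₂) = N(0.62) = 0.7324;  N(−d₁) = N(0.43) = 0.6664
P = 320·0.9637·0.7324 − 280·0.6664 = 225.8604 − 186.5920 = 39.2684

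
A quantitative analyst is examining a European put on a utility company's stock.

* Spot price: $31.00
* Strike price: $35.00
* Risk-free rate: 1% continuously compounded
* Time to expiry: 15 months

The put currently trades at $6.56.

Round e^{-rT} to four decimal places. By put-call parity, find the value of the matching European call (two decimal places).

$2.99

exp(−rT) = exp(−0.01·1.25) = 0.9876
Put-call parity: C − P = S − K·e^(−rT) = 31 − 35·0.9876 = 31 − 34.5660 = -3.5660
C = P + (C − P) = 6.56 + (-3.5660) = 2.9940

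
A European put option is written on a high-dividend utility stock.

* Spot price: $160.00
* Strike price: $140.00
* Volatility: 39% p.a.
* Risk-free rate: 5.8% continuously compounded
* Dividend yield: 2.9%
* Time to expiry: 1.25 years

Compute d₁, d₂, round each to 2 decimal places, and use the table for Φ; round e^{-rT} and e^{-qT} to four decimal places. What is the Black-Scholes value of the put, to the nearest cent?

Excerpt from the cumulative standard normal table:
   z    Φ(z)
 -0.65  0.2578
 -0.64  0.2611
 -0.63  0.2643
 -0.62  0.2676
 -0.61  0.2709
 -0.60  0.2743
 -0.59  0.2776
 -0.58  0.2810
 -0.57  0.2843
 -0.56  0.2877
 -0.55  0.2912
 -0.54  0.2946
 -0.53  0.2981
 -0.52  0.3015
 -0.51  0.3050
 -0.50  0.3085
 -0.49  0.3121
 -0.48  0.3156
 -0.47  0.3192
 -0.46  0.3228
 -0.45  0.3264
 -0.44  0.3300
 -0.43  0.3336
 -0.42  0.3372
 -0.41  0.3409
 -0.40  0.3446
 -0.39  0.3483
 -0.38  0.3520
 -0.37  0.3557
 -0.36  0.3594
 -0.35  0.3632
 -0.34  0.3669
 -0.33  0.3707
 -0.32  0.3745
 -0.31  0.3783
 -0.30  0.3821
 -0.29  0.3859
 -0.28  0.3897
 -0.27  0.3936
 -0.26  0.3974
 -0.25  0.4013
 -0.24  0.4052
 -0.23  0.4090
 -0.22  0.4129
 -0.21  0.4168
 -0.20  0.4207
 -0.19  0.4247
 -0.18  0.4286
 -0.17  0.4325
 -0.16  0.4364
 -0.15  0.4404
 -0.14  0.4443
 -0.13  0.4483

σ√T = 0.39 × 1.1180 = 0.4360
d₁ = [ln(160/140) + (0.058 − 0.029 + 0.39²/2)·1.25] / 0.4360 = [0.1335 + 0.1313] / 0.4360 = 0.6074 ⇒ 0.61
d₂ = d₁ − σ√T = 0.6074 − 0.4360 = 0.1714 ⇒ 0.17
e^(−qT) = e^(−0.029·1.25) = 0.9644;  e^(−rT) = e^(−0.058·1.25) = 0.9301
P = 140·0.9301·N(-0.17) − 160·0.9644·N(-0.61) = 140·0.9301·0.4325 − 160·0.9644·0.2709 = 56.3176 − 41.8010 = 14.5166

$14.52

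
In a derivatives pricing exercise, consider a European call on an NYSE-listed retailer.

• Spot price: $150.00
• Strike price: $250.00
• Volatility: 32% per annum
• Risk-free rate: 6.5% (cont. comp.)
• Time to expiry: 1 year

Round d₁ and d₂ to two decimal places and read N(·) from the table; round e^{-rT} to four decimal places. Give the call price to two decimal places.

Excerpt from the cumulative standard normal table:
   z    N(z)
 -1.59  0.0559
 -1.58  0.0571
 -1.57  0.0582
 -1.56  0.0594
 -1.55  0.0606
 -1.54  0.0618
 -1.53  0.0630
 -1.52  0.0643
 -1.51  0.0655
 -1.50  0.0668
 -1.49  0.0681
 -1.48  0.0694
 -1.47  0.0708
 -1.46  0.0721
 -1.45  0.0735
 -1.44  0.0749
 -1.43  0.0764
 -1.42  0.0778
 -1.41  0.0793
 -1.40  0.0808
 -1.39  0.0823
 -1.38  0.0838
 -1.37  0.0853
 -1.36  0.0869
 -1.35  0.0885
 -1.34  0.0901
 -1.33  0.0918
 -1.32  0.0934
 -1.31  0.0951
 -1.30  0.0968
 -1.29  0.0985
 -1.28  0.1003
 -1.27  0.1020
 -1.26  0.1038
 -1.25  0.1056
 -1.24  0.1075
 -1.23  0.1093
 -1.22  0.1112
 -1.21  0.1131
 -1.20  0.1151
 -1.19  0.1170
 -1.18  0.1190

$2.20

T = 1;  σ√T = 0.3200
ln(S/K) + (r + σ²/2)T = ln(150/250) + (0.065 + 0.32²/2)·1 = -0.5108 + 0.1162 = -0.3946
d₁ = -0.3946 / 0.3200 = -1.2332 which rounds to -1.23
d₂ = d₁ − σ√T = -1.2332 − 0.3200 = -1.5532 which rounds to -1.55
e^(−rT) = e^(−0.065·1) = 0.9371
C = 150·N(-1.23) − 250·0.9371·N(-1.55) = 150·0.1093 − 250·0.9371·0.0606 = 16.3950 − 14.1971 = 2.1979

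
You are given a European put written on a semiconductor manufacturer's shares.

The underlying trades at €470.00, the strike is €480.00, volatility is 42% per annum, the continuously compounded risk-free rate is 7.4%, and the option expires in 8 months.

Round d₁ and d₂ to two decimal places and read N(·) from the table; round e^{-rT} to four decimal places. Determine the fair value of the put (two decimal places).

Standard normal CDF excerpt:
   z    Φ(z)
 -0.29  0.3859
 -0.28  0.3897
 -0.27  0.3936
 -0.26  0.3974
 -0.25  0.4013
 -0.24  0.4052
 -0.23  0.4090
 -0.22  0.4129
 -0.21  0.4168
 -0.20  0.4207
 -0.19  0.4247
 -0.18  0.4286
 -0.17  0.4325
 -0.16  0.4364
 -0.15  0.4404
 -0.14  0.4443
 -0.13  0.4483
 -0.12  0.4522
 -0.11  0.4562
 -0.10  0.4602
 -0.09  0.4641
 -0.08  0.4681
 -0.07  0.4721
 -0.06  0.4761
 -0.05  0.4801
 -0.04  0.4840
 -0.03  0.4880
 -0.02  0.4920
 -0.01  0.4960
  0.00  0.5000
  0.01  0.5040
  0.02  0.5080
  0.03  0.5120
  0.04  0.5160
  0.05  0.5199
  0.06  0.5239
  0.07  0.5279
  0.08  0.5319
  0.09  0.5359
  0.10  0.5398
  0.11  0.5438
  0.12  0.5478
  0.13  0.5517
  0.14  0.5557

€56.25

T = 0.6667;  σ√T = 0.3429
d₁ = [ln(470/480) + (0.074 + 0.42²/2)·0.6667] / 0.3429 = [-0.0211 + 0.1081] / 0.3429 = 0.2539 → 0.25
d₂ = d₁ − σ√T = 0.2539 − 0.3429 = -0.0890 → -0.09
exp(−rT) = exp(−0.074·0.6667) = 0.9519
N(−d₂) = N(0.09) = 0.5359;  N(−d₁) = N(-0.25) = 0.4013
P = 480·0.9519·0.5359 − 470·0.4013 = 244.8591 − 188.6110 = 56.2481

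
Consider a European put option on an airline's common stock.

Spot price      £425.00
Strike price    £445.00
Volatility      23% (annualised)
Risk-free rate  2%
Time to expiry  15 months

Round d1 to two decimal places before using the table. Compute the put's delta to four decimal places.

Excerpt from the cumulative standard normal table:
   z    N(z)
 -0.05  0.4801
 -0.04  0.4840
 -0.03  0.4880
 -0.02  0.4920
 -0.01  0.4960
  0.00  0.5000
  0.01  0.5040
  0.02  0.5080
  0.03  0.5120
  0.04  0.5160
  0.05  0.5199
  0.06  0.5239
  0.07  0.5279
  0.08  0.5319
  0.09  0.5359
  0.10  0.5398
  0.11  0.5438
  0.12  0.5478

-0.4801

σ√T = 0.23·√1.25 = 0.2571
d₁ = [ln(425/445) + (0.02 + ½·0.23²)·1.25] / (σ√T) = (-0.0460 + 0.0581) / 0.2571 = 0.0470 → 0.05
N(d₁) = N(0.05) = 0.5199
Δ_put = N(d₁) − 1 = 0.5199 − 1 = -0.4801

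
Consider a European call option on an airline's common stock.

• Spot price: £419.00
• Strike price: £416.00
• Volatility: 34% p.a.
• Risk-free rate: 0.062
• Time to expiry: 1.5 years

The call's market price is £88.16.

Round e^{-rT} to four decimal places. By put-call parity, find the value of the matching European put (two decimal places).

£48.22

exp(−rT) = exp(−0.062·1.5) = 0.9112
Put-call parity: C − P = S − K·e^(−rT) = 419 − 416·0.9112 = 419 − 379.0592 = 39.9408
P = C − (C − P) = 88.16 − (39.9408) = 48.2192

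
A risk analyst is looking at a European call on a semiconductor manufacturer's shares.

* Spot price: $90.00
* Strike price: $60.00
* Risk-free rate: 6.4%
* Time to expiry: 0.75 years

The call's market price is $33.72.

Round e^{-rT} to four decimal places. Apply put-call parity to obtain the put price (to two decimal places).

$0.91

exp(−rT) = exp(−0.064·0.75) = 0.9531
Put-call parity: C − P = S − K·e^(−rT) = 90 − 60·0.9531 = 90 − 57.1860 = 32.8140
P = C − (C − P) = 33.72 − (32.8140) = 0.9060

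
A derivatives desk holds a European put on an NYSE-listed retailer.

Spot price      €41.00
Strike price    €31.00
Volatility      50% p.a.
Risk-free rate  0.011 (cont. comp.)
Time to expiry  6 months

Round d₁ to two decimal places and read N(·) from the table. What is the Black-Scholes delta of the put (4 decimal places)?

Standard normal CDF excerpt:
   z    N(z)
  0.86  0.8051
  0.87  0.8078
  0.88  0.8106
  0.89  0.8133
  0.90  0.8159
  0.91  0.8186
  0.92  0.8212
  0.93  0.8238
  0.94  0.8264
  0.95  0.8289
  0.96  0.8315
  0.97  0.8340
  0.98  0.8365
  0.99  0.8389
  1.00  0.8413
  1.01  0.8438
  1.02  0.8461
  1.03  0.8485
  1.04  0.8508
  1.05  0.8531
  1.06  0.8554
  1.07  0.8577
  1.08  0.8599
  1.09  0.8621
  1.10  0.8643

-0.1635

T = 0.5;  σ√T = 0.3536
d₁ = [ln(41/31) + (0.011 + 0.5²/2)·0.5] / 0.3536 = [0.2796 + 0.0680] / 0.3536 = 0.9831 → 0.98
N(d₁) = N(0.98) = 0.8365
Δ_put = N(d₁) − 1 = 0.8365 − 1 = -0.1635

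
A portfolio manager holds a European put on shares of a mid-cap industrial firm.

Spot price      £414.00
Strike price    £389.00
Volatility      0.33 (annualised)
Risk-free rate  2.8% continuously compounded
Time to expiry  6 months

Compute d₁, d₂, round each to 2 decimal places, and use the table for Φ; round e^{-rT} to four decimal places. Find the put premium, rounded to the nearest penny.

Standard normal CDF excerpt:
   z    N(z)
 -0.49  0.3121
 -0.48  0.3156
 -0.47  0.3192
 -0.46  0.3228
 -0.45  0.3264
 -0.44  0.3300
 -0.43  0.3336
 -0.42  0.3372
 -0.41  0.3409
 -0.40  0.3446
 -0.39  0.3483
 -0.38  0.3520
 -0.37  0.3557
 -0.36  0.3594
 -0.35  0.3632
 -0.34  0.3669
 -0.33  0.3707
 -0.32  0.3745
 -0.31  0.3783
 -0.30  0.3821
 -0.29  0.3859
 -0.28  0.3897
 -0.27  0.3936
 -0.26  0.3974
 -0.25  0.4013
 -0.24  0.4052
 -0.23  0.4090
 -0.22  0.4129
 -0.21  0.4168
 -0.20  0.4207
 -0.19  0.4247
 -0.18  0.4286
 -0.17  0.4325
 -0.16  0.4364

£23.26

σ√T = 0.33 × 0.7071 = 0.2333
ln(S/K) + (r + σ²/2)T = ln(414/389) + (0.028 + 0.33²/2)·0.5 = 0.0623 + 0.0412 = 0.1035
d₁ = 0.1035 / 0.2333 = 0.4436 which rounds to 0.44
d₂ = d₁ − σ√T = 0.4436 − 0.2333 = 0.2103 which rounds to 0.21
e^(−rT) = e^(−0.028·0.5) = 0.9861
N(−d₂) = N(-0.21) = 0.4168;  N(−d₁) = N(-0.44) = 0.3300
P = 389·0.9861·0.4168 − 414·0.3300 = 159.8815 − 136.6200 = 23.2615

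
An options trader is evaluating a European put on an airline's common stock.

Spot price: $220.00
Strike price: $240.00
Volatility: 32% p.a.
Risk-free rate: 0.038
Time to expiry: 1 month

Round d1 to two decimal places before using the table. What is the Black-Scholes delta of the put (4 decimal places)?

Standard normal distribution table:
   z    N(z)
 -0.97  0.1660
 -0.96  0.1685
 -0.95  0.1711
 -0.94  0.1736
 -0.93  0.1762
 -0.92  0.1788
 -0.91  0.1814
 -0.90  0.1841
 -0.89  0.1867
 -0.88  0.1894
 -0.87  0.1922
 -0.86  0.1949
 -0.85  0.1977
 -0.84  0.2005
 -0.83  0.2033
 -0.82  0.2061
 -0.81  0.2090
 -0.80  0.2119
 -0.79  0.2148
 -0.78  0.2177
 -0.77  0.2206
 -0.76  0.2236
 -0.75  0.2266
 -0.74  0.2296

T = 0.08333;  σ√T = 0.0924
d₁ = [ln(220/240) + (0.038 + ½·0.32²)·0.08333] / (σ√T) = (-0.0870 + 0.0074) / 0.0924 = -0.8615 → -0.86
N(d₁) = N(-0.86) = 0.1949
Δ_put = N(d₁) − 1 = 0.1949 − 1 = -0.8051

-0.8051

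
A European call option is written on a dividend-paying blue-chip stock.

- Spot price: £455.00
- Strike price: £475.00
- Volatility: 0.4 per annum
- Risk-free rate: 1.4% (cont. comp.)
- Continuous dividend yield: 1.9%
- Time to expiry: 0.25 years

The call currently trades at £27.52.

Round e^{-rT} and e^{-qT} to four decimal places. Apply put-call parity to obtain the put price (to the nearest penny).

£48.00

e^(−qT) = e^(−0.019·0.25) = 0.9953;  e^(−rT) = e^(−0.014·0.25) = 0.9965
Put-call parity: C − P = S·e^(−qT) − K·e^(−rT) = 455·0.9953 − 475·0.9965 = 452.8615 − 473.3375 = -20.4760
P = C − (C − P) = 27.52 − (-20.4760) = 47.9960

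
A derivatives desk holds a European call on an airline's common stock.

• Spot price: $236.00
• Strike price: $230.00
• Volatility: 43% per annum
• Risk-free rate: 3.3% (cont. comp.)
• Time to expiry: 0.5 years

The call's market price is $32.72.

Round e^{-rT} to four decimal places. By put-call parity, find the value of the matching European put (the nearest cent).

exp(−rT) = exp(−0.033·0.5) = 0.9836
Put-call parity: C − P = S − K·e^(−rT) = 236 − 230·0.9836 = 236 − 226.2280 = 9.7720
P = C − (C − P) = 32.72 − (9.7720) = 22.9480

$22.95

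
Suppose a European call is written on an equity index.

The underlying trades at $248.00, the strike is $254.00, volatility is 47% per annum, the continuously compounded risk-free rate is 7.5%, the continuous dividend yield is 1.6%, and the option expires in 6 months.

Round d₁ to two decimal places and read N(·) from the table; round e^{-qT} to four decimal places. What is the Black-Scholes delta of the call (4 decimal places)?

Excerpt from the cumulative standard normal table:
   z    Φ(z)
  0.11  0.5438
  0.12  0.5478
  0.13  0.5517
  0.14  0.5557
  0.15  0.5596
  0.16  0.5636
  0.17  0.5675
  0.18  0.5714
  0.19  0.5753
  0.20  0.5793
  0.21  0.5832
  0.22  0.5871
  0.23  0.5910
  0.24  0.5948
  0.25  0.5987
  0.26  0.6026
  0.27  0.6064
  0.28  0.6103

σ√T = 0.47·√0.5 = 0.3323
ln(S/K) + (r − q + σ²/2)T = ln(248/254) + (0.075 − 0.016 + 0.47²/2)·0.5 = -0.0239 + 0.0847 = 0.0608
d₁ = 0.0608 / 0.3323 = 0.1830 ⇒ 0.18
N(d₁) = N(0.18) = 0.5714
Δ_call = e^(−qT)·N(d₁) = 0.9920·0.5714 = 0.5668

0.5668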